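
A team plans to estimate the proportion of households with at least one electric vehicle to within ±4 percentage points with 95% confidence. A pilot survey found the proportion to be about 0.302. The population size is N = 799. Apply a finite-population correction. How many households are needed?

n = 311

For a proportion with margin E = 0.04 at 95% confidence, z = 1.960.
n = p̂(1−p̂)(z/E)² = 0.302 × 0.698 × (1.960/0.04)² = 506.12 — call this n₀.
Finite-population correction with N = 799: n = n₀ / (1 + (n₀−1)/N) = 506.12 / 1.632 = 310.12
Round up: n = 311.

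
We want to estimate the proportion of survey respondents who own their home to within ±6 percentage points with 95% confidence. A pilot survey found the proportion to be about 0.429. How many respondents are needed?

For a proportion with margin E = 0.06 at 95% confidence, z = 1.960.
n = p̂(1−p̂)(z/E)² = 0.429 × 0.571 × (1.960/0.06)² = 261.40
Round up: n = 262.

262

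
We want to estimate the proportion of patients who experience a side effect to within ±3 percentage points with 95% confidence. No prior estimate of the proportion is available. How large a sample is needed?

For a proportion with margin E = 0.03 at 95% confidence, z = 1.960.
With no prior estimate, use p = 0.5, which maximizes p(1−p) at 0.25.
n = 0.25 × (z/E)² = 0.25 × (1.960/0.03)² = 1067.11
Round up: n = 1068.

1068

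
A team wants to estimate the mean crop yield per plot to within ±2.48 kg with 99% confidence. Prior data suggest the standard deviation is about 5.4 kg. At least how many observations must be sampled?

For a mean, the margin of error is E = z·σ/√n, so n = (zσ/E)².
At 99% confidence, z = 2.576.
n = (2.576 × 5.4 / 2.48)² = 31.46
Round up: n = 32.

32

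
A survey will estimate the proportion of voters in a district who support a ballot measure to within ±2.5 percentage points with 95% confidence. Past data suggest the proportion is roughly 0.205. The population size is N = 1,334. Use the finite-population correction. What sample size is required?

For a proportion with margin E = 0.025 at 95% confidence, z = 1.960.
n = p̂(1−p̂)(z/E)² = 0.205 × 0.795 × (1.960/0.025)² = 1001.74 — call this n₀.
Finite-population correction with N = 1,334: n = n₀ / (1 + (n₀−1)/N) = 1001.74 / 1.75 = 572.42
Round up: n = 573.

573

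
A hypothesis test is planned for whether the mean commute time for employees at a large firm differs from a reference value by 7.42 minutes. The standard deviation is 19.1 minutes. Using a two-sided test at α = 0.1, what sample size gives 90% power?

For a one-sample z-test, n = ((z_{α/2} + z_β)·σ/δ)².
z_{α/2} = 1.645 (two-sided α = 0.1); z_β = 1.282 (power 90% → β = 0.1).
n = (2.927 × 19.1 / 7.42)² = 56.77
Round up: n = 57.

57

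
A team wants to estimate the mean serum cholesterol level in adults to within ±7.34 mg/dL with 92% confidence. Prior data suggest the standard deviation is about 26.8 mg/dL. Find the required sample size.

For a mean, the margin of error is E = z·σ/√n, so n = (zσ/E)².
At 92% confidence, z = 1.751.
n = (1.751 × 26.8 / 7.34)² = 40.87
Round up: n = 41.

41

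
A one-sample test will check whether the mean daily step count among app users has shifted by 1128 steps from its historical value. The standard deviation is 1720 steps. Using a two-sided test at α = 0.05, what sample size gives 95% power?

n = 31

For a one-sample z-test, n = ((z_{α/2} + z_β)·σ/δ)².
z_{α/2} = 1.960 (two-sided α = 0.05); z_β = 1.645 (power 95% → β = 0.05).
n = (3.605 × 1720 / 1128)² = 30.22
Round up: n = 31.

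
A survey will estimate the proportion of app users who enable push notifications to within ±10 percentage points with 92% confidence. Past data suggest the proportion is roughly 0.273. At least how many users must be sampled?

61

For a proportion with margin E = 0.1 at 92% confidence, z = 1.751.
n = p̂(1−p̂)(z/E)² = 0.273 × 0.727 × (1.751/0.1)² = 60.85
Round up: n = 61.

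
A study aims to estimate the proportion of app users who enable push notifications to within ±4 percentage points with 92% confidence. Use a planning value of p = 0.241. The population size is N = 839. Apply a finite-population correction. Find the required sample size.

248

For a proportion with margin E = 0.04 at 92% confidence, z = 1.751.
n = p̂(1−p̂)(z/E)² = 0.241 × 0.759 × (1.751/0.04)² = 350.52 — call this n₀.
Finite-population correction with N = 839: n = n₀ / (1 + (n₀−1)/N) = 350.52 / 1.417 = 247.37
Round up: n = 248.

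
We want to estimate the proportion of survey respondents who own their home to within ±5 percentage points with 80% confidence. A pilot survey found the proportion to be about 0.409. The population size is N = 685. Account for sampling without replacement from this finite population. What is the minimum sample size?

For a proportion with margin E = 0.05 at 80% confidence, z = 1.282.
n = p̂(1−p̂)(z/E)² = 0.409 × 0.591 × (1.282/0.05)² = 158.91 — call this n₀.
Finite-population correction with N = 685: n = n₀ / (1 + (n₀−1)/N) = 158.91 / 1.231 = 129.09
Round up: n = 130.

130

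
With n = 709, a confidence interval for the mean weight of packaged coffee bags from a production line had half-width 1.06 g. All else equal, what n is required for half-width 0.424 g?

Margin of error scales as 1/√n, so n₂ = n₁·(E₁/E₂)².
n₂ = 709 × (1.06/0.424)² = 709 × 6.25 = 4431.25
Round up: n₂ = 4432.

n = 4432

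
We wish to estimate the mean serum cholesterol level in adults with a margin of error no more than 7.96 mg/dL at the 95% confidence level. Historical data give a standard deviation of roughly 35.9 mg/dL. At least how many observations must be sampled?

For a mean, the margin of error is E = z·σ/√n, so n = (zσ/E)².
At 95% confidence, z = 1.960.
n = (1.960 × 35.9 / 7.96)² = 78.14
Round up: n = 79.

79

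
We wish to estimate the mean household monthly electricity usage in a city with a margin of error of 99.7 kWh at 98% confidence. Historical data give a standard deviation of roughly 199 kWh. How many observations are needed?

For a mean, the margin of error is E = z·σ/√n, so n = (zσ/E)².
At 98% confidence, z = 2.326.
n = (2.326 × 199 / 99.7)² = 21.55
Round up: n = 22.

22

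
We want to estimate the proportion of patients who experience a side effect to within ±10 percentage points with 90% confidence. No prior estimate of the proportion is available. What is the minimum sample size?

For a proportion with margin E = 0.1 at 90% confidence, z = 1.645.
With no prior estimate, use p = 0.5, which maximizes p(1−p) at 0.25.
n = 0.25 × (z/E)² = 0.25 × (1.645/0.1)² = 67.65
Round up: n = 68.

n = 68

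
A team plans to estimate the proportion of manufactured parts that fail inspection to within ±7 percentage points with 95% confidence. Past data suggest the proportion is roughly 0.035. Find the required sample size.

n = 27

For a proportion with margin E = 0.07 at 95% confidence, z = 1.960.
n = p̂(1−p̂)(z/E)² = 0.035 × 0.965 × (1.960/0.07)² = 26.48
Round up: n = 27.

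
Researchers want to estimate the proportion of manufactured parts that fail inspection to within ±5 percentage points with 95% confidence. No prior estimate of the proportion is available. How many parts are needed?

For a proportion with margin E = 0.05 at 95% confidence, z = 1.960.
With no prior estimate, use p = 0.5, which maximizes p(1−p) at 0.25.
n = 0.25 × (z/E)² = 0.25 × (1.960/0.05)² = 384.16
Round up: n = 385.

385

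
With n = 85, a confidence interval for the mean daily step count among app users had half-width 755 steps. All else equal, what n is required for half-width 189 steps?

1357

Margin of error scales as 1/√n, so n₂ = n₁·(E₁/E₂)².
n₂ = 85 × (755/189)² = 85 × 15.96 = 1356.60
Round up: n₂ = 1357.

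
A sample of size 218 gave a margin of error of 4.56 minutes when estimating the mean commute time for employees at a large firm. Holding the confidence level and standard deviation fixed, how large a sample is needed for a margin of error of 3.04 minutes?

491

Margin of error scales as 1/√n, so n₂ = n₁·(E₁/E₂)².
n₂ = 218 × (4.56/3.04)² = 218 × 2.25 = 490.50
Round up: n₂ = 491.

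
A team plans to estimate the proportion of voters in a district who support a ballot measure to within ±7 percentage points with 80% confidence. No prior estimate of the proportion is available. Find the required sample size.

For a proportion with margin E = 0.07 at 80% confidence, z = 1.282.
With no prior estimate, use p = 0.5, which maximizes p(1−p) at 0.25.
n = 0.25 × (z/E)² = 0.25 × (1.282/0.07)² = 83.85
Round up: n = 84.

84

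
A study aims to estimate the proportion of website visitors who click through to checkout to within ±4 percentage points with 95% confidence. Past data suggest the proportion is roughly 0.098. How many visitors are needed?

213

For a proportion with margin E = 0.04 at 95% confidence, z = 1.960.
n = p̂(1−p̂)(z/E)² = 0.098 × 0.902 × (1.960/0.04)² = 212.24
Round up: n = 213.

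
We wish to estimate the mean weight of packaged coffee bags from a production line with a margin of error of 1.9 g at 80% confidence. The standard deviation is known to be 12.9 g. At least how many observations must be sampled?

For a mean, the margin of error is E = z·σ/√n, so n = (zσ/E)².
At 80% confidence, z = 1.282.
n = (1.282 × 12.9 / 1.9)² = 75.76
Round up: n = 76.

76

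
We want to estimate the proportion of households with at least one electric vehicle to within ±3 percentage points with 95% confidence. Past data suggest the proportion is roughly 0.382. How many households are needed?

n = 1008

For a proportion with margin E = 0.03 at 95% confidence, z = 1.960.
n = p̂(1−p̂)(z/E)² = 0.382 × 0.618 × (1.960/0.03)² = 1007.68
Round up: n = 1008.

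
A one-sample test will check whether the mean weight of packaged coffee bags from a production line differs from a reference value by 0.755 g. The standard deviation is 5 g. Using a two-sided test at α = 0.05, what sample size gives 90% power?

461

For a one-sample z-test, n = ((z_{α/2} + z_β)·σ/δ)².
z_{α/2} = 1.960 (two-sided α = 0.05); z_β = 1.282 (power 90% → β = 0.1).
n = (3.242 × 5 / 0.755)² = 460.97
Round up: n = 461.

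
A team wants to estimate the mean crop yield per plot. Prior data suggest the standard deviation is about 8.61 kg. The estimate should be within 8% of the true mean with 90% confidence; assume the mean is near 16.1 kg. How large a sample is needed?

For a mean, the margin of error is E = z·σ/√n, so n = (zσ/E)².
At 90% confidence, z = 1.645.
E = 8% of 16.1 = 1.288 kg.
n = (1.645 × 8.61 / 1.288)² = 120.92
Round up: n = 121.

121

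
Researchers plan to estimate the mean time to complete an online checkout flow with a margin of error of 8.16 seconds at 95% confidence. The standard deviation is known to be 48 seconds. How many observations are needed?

For a mean, the margin of error is E = z·σ/√n, so n = (zσ/E)².
At 95% confidence, z = 1.960.
n = (1.960 × 48 / 8.16)² = 132.93
Round up: n = 133.

133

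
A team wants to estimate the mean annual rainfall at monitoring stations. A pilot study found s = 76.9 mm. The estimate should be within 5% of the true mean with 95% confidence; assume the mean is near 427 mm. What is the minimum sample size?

For a mean, the margin of error is E = z·σ/√n, so n = (zσ/E)².
At 95% confidence, z = 1.960.
E = 5% of 427 = 21.35 mm.
n = (1.960 × 76.9 / 21.35)² = 49.84
Round up: n = 50.

50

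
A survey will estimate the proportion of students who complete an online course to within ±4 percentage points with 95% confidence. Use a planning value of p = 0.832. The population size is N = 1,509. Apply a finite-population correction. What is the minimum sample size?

275

For a proportion with margin E = 0.04 at 95% confidence, z = 1.960.
n = p̂(1−p̂)(z/E)² = 0.832 × 0.168 × (1.960/0.04)² = 335.60 — call this n₀.
Finite-population correction with N = 1,509: n = n₀ / (1 + (n₀−1)/N) = 335.60 / 1.222 = 274.63
Round up: n = 275.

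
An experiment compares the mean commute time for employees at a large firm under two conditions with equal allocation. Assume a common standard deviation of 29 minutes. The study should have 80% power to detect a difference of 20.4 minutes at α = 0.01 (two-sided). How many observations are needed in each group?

For two equal groups, n per group = 2·((z_{α/2} + z_β)·σ/δ)².
z_{α/2} = 2.576; z_β = 0.842 (power 80%).
n = 2 × (3.418 × 29 / 20.4)² = 2 × 23.61 = 47.22
Round up: n = 48 per group.

48 per group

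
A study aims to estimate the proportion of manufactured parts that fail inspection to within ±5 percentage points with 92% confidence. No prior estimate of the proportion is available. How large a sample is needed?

307

For a proportion with margin E = 0.05 at 92% confidence, z = 1.751.
With no prior estimate, use p = 0.5, which maximizes p(1−p) at 0.25.
n = 0.25 × (z/E)² = 0.25 × (1.751/0.05)² = 306.60
Round up: n = 307.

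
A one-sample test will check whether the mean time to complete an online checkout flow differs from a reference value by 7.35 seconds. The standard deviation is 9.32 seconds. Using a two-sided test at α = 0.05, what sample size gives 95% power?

21

For a one-sample z-test, n = ((z_{α/2} + z_β)·σ/δ)².
z_{α/2} = 1.960 (two-sided α = 0.05); z_β = 1.645 (power 95% → β = 0.05).
n = (3.605 × 9.32 / 7.35)² = 20.90
Round up: n = 21.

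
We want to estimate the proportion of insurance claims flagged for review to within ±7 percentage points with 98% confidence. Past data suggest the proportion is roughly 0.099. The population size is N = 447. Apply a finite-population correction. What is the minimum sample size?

For a proportion with margin E = 0.07 at 98% confidence, z = 2.326.
n = p̂(1−p̂)(z/E)² = 0.099 × 0.901 × (2.326/0.07)² = 98.49 — call this n₀.
Finite-population correction with N = 447: n = n₀ / (1 + (n₀−1)/N) = 98.49 / 1.218 = 80.86
Round up: n = 81.

n = 81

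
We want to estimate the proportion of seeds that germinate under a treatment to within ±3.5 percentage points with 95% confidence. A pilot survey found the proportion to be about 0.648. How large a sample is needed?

For a proportion with margin E = 0.035 at 95% confidence, z = 1.960.
n = p̂(1−p̂)(z/E)² = 0.648 × 0.352 × (1.960/0.035)² = 715.31
Round up: n = 716.

716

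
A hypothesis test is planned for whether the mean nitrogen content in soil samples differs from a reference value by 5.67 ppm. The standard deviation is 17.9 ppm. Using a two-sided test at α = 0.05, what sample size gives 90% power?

105

For a one-sample z-test, n = ((z_{α/2} + z_β)·σ/δ)².
z_{α/2} = 1.960 (two-sided α = 0.05); z_β = 1.282 (power 90% → β = 0.1).
n = (3.242 × 17.9 / 5.67)² = 104.75
Round up: n = 105.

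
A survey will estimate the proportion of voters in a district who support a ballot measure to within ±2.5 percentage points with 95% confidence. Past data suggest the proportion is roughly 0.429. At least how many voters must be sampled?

1506

For a proportion with margin E = 0.025 at 95% confidence, z = 1.960.
n = p̂(1−p̂)(z/E)² = 0.429 × 0.571 × (1.960/0.025)² = 1505.66
Round up: n = 1506.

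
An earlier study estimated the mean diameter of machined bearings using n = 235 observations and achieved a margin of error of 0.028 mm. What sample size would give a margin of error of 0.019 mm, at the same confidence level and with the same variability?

Margin of error scales as 1/√n, so n₂ = n₁·(E₁/E₂)².
n₂ = 235 × (0.028/0.019)² = 235 × 2.172 = 510.42
Round up: n₂ = 511.

511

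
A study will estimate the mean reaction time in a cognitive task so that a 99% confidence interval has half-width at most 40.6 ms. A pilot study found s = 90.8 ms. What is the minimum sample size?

For a mean, the margin of error is E = z·σ/√n, so n = (zσ/E)².
At 99% confidence, z = 2.576.
n = (2.576 × 90.8 / 40.6)² = 33.19
Round up: n = 34.

34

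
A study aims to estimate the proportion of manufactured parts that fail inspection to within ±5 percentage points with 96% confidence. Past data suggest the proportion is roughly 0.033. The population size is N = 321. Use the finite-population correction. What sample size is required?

n = 47

For a proportion with margin E = 0.05 at 96% confidence, z = 2.054.
n = p̂(1−p̂)(z/E)² = 0.033 × 0.967 × (2.054/0.05)² = 53.85 — call this n₀.
Finite-population correction with N = 321: n = n₀ / (1 + (n₀−1)/N) = 53.85 / 1.165 = 46.22
Round up: n = 47.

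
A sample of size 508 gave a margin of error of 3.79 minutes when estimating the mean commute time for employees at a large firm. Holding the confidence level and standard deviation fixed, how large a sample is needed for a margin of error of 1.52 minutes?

Margin of error scales as 1/√n, so n₂ = n₁·(E₁/E₂)².
n₂ = 508 × (3.79/1.52)² = 508 × 6.217 = 3158.24
Round up: n₂ = 3159.

3159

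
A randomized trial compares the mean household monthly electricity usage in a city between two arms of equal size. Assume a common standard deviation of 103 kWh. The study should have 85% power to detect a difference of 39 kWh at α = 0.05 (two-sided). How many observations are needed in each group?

126 per group

For two equal groups, n per group = 2·((z_{α/2} + z_β)·σ/δ)².
z_{α/2} = 1.960; z_β = 1.036 (power 85%).
n = 2 × (2.996 × 103 / 39)² = 2 × 62.61 = 125.22
Round up: n = 126 per group.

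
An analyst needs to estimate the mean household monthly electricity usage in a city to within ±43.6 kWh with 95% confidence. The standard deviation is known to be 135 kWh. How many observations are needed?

For a mean, the margin of error is E = z·σ/√n, so n = (zσ/E)².
At 95% confidence, z = 1.960.
n = (1.960 × 135 / 43.6)² = 36.83
Round up: n = 37.

37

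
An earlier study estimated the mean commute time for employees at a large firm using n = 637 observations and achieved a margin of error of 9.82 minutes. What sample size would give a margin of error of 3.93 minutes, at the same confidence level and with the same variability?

3978

Margin of error scales as 1/√n, so n₂ = n₁·(E₁/E₂)².
n₂ = 637 × (9.82/3.93)² = 637 × 6.244 = 3977.43
Round up: n₂ = 3978.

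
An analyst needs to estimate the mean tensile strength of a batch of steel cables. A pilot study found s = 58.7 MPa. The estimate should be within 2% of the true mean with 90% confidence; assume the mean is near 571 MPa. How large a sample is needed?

For a mean, the margin of error is E = z·σ/√n, so n = (zσ/E)².
At 90% confidence, z = 1.645.
E = 2% of 571 = 11.42 MPa.
n = (1.645 × 58.7 / 11.42)² = 71.50
Round up: n = 72.

72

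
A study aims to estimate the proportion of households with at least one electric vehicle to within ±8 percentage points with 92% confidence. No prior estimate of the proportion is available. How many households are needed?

120

For a proportion with margin E = 0.08 at 92% confidence, z = 1.751.
With no prior estimate, use p = 0.5, which maximizes p(1−p) at 0.25.
n = 0.25 × (z/E)² = 0.25 × (1.751/0.08)² = 119.77
Round up: n = 120.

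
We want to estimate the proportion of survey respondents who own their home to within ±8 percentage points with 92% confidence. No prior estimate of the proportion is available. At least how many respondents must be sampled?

120

For a proportion with margin E = 0.08 at 92% confidence, z = 1.751.
With no prior estimate, use p = 0.5, which maximizes p(1−p) at 0.25.
n = 0.25 × (z/E)² = 0.25 × (1.751/0.08)² = 119.77
Round up: n = 120.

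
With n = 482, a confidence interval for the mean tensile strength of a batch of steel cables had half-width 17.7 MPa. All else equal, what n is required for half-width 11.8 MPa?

1085

Margin of error scales as 1/√n, so n₂ = n₁·(E₁/E₂)².
n₂ = 482 × (17.7/11.8)² = 482 × 2.25 = 1084.50
Round up: n₂ = 1085.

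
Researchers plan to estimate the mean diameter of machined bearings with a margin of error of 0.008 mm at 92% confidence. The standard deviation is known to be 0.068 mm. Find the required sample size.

222

For a mean, the margin of error is E = z·σ/√n, so n = (zσ/E)².
At 92% confidence, z = 1.751.
n = (1.751 × 0.068 / 0.008)² = 221.52
Round up: n = 222.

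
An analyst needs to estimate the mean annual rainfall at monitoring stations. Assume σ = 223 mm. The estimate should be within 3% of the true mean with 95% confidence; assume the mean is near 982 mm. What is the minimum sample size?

For a mean, the margin of error is E = z·σ/√n, so n = (zσ/E)².
At 95% confidence, z = 1.960.
E = 3% of 982 = 29.46 mm.
n = (1.960 × 223 / 29.46)² = 220.12
Round up: n = 221.

221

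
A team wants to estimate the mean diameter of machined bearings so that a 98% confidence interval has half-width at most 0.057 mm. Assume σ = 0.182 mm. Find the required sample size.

56

For a mean, the margin of error is E = z·σ/√n, so n = (zσ/E)².
At 98% confidence, z = 2.326.
n = (2.326 × 0.182 / 0.057)² = 55.16
Round up: n = 56.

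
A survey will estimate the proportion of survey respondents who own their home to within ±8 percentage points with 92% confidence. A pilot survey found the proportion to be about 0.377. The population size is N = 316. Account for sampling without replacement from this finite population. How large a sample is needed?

For a proportion with margin E = 0.08 at 92% confidence, z = 1.751.
n = p̂(1−p̂)(z/E)² = 0.377 × 0.623 × (1.751/0.08)² = 112.52 — call this n₀.
Finite-population correction with N = 316: n = n₀ / (1 + (n₀−1)/N) = 112.52 / 1.353 = 83.16
Round up: n = 84.

n = 84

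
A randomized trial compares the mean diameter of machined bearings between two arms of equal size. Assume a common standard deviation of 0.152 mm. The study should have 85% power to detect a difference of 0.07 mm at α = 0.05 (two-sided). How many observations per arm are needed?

For two equal groups, n per group = 2·((z_{α/2} + z_β)·σ/δ)².
z_{α/2} = 1.960; z_β = 1.036 (power 85%).
n = 2 × (2.996 × 0.152 / 0.07)² = 2 × 42.32 = 84.64
Round up: n = 85 per group.

85 per group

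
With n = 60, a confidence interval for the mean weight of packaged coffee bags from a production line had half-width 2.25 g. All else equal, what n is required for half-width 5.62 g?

n = 10

Margin of error scales as 1/√n, so n₂ = n₁·(E₁/E₂)².
n₂ = 60 × (2.25/5.62)² = 60 × 0.1603 = 9.62
Round up: n₂ = 10.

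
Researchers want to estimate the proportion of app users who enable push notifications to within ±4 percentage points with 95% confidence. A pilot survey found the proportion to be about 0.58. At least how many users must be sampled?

585

For a proportion with margin E = 0.04 at 95% confidence, z = 1.960.
n = p̂(1−p̂)(z/E)² = 0.58 × 0.42 × (1.960/0.04)² = 584.88
Round up: n = 585.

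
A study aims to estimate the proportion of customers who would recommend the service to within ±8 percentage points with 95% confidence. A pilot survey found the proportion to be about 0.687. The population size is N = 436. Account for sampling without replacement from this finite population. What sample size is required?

100

For a proportion with margin E = 0.08 at 95% confidence, z = 1.960.
n = p̂(1−p̂)(z/E)² = 0.687 × 0.313 × (1.960/0.08)² = 129.07 — call this n₀.
Finite-population correction with N = 436: n = n₀ / (1 + (n₀−1)/N) = 129.07 / 1.294 = 99.74
Round up: n = 100.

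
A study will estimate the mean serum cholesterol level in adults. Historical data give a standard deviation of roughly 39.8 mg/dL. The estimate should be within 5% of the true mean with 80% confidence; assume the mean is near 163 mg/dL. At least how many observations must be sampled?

n = 40

For a mean, the margin of error is E = z·σ/√n, so n = (zσ/E)².
At 80% confidence, z = 1.282.
E = 5% of 163 = 8.15 mg/dL.
n = (1.282 × 39.8 / 8.15)² = 39.19
Round up: n = 40.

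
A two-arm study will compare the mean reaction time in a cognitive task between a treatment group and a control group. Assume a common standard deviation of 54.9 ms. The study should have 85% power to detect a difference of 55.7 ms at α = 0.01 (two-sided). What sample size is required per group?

26 per group

For two equal groups, n per group = 2·((z_{α/2} + z_β)·σ/δ)².
z_{α/2} = 2.576; z_β = 1.036 (power 85%).
n = 2 × (3.612 × 54.9 / 55.7)² = 2 × 12.67 = 25.34
Round up: n = 26 per group.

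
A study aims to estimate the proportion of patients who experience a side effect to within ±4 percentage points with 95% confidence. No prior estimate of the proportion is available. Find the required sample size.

n = 601

For a proportion with margin E = 0.04 at 95% confidence, z = 1.960.
With no prior estimate, use p = 0.5, which maximizes p(1−p) at 0.25.
n = 0.25 × (z/E)² = 0.25 × (1.960/0.04)² = 600.25
Round up: n = 601.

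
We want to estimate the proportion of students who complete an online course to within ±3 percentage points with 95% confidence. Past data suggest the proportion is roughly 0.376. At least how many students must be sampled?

1002

For a proportion with margin E = 0.03 at 95% confidence, z = 1.960.
n = p̂(1−p̂)(z/E)² = 0.376 × 0.624 × (1.960/0.03)² = 1001.48
Round up: n = 1002.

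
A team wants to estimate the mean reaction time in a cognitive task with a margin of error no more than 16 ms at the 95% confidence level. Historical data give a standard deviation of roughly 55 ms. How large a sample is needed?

For a mean, the margin of error is E = z·σ/√n, so n = (zσ/E)².
At 95% confidence, z = 1.960.
n = (1.960 × 55 / 16)² = 45.39
Round up: n = 46.

n = 46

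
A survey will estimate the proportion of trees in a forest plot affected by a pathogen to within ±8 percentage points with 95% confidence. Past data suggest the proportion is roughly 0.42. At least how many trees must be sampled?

n = 147

For a proportion with margin E = 0.08 at 95% confidence, z = 1.960.
n = p̂(1−p̂)(z/E)² = 0.42 × 0.58 × (1.960/0.08)² = 146.22
Round up: n = 147.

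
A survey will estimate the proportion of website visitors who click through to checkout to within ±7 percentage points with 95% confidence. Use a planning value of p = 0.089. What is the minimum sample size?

For a proportion with margin E = 0.07 at 95% confidence, z = 1.960.
n = p̂(1−p̂)(z/E)² = 0.089 × 0.911 × (1.960/0.07)² = 63.57
Round up: n = 64.

64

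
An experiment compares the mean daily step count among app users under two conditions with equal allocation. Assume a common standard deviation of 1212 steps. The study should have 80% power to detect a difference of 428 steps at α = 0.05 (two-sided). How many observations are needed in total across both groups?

For two equal groups, n per group = 2·((z_{α/2} + z_β)·σ/δ)².
z_{α/2} = 1.960; z_β = 0.842 (power 80%).
n = 2 × (2.802 × 1212 / 428)² = 2 × 62.96 = 125.92
Round up: n = 126 per group.
Total across both groups: 2 × 126 = 252.

252 total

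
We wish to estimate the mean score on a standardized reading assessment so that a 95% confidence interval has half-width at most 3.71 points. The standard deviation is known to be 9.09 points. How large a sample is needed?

For a mean, the margin of error is E = z·σ/√n, so n = (zσ/E)².
At 95% confidence, z = 1.960.
n = (1.960 × 9.09 / 3.71)² = 23.06
Round up: n = 24.

24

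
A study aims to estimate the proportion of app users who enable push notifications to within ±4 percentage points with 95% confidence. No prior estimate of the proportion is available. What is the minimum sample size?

n = 601

For a proportion with margin E = 0.04 at 95% confidence, z = 1.960.
With no prior estimate, use p = 0.5, which maximizes p(1−p) at 0.25.
n = 0.25 × (z/E)² = 0.25 × (1.960/0.04)² = 600.25
Round up: n = 601.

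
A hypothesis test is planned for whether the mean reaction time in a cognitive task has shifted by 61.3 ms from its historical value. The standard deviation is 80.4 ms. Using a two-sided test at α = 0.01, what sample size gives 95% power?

For a one-sample z-test, n = ((z_{α/2} + z_β)·σ/δ)².
z_{α/2} = 2.576 (two-sided α = 0.01); z_β = 1.645 (power 95% → β = 0.05).
n = (4.221 × 80.4 / 61.3)² = 30.65
Round up: n = 31.

31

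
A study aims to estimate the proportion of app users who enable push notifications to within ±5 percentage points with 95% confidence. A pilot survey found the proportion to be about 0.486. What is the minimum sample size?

384

For a proportion with margin E = 0.05 at 95% confidence, z = 1.960.
n = p̂(1−p̂)(z/E)² = 0.486 × 0.514 × (1.960/0.05)² = 383.86
Round up: n = 384.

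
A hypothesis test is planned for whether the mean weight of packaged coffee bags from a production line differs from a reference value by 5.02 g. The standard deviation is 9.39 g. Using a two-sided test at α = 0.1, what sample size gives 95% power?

38

For a one-sample z-test, n = ((z_{α/2} + z_β)·σ/δ)².
z_{α/2} = 1.645 (two-sided α = 0.1); z_β = 1.645 (power 95% → β = 0.05).
n = (3.290 × 9.39 / 5.02)² = 37.87
Round up: n = 38.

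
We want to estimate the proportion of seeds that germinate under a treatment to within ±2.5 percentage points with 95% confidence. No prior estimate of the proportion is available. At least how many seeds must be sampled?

For a proportion with margin E = 0.025 at 95% confidence, z = 1.960.
With no prior estimate, use p = 0.5, which maximizes p(1−p) at 0.25.
n = 0.25 × (z/E)² = 0.25 × (1.960/0.025)² = 1536.64
Round up: n = 1537.

1537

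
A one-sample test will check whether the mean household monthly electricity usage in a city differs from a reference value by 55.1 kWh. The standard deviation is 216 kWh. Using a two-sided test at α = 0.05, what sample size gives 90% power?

162

For a one-sample z-test, n = ((z_{α/2} + z_β)·σ/δ)².
z_{α/2} = 1.960 (two-sided α = 0.05); z_β = 1.282 (power 90% → β = 0.1).
n = (3.242 × 216 / 55.1)² = 161.52
Round up: n = 162.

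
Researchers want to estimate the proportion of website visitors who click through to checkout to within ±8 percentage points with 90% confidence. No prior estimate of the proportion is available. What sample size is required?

For a proportion with margin E = 0.08 at 90% confidence, z = 1.645.
With no prior estimate, use p = 0.5, which maximizes p(1−p) at 0.25.
n = 0.25 × (z/E)² = 0.25 × (1.645/0.08)² = 105.70
Round up: n = 106.

n = 106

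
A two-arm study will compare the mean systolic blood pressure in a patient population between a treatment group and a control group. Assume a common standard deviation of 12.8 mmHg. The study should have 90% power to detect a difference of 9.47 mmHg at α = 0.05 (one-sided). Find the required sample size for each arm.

32 per group

For two equal groups, n per group = 2·((z_α + z_β)·σ/δ)².
z_α = 1.645; z_β = 1.282 (power 90%).
n = 2 × (2.927 × 12.8 / 9.47)² = 2 × 15.65 = 31.30
Round up: n = 32 per group.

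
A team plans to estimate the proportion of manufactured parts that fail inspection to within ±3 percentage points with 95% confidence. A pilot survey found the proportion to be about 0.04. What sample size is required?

For a proportion with margin E = 0.03 at 95% confidence, z = 1.960.
n = p̂(1−p̂)(z/E)² = 0.04 × 0.96 × (1.960/0.03)² = 163.91
Round up: n = 164.

164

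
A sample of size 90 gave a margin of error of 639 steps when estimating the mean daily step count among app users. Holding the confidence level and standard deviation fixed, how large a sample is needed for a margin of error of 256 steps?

n = 561

Margin of error scales as 1/√n, so n₂ = n₁·(E₁/E₂)².
n₂ = 90 × (639/256)² = 90 × 6.23 = 560.70
Round up: n₂ = 561.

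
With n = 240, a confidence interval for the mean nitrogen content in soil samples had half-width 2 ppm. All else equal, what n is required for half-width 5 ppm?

39

Margin of error scales as 1/√n, so n₂ = n₁·(E₁/E₂)².
n₂ = 240 × (2/5)² = 240 × 0.16 = 38.40
Round up: n₂ = 39.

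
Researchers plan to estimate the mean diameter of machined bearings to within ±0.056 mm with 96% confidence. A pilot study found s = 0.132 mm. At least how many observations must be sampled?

For a mean, the margin of error is E = z·σ/√n, so n = (zσ/E)².
At 96% confidence, z = 2.054.
n = (2.054 × 0.132 / 0.056)² = 23.44
Round up: n = 24.

24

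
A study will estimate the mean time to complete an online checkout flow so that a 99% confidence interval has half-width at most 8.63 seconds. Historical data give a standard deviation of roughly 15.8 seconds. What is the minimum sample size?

For a mean, the margin of error is E = z·σ/√n, so n = (zσ/E)².
At 99% confidence, z = 2.576.
n = (2.576 × 15.8 / 8.63)² = 22.24
Round up: n = 23.

23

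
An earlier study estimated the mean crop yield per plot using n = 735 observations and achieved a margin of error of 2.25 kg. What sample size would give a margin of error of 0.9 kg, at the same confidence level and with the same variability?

4594

Margin of error scales as 1/√n, so n₂ = n₁·(E₁/E₂)².
n₂ = 735 × (2.25/0.9)² = 735 × 6.25 = 4593.75
Round up: n₂ = 4594.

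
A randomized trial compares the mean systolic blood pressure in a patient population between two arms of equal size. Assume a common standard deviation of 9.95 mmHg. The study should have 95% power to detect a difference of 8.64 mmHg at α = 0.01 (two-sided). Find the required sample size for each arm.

48 per group

For two equal groups, n per group = 2·((z_{α/2} + z_β)·σ/δ)².
z_{α/2} = 2.576; z_β = 1.645 (power 95%).
n = 2 × (4.221 × 9.95 / 8.64)² = 2 × 23.63 = 47.26
Round up: n = 48 per group.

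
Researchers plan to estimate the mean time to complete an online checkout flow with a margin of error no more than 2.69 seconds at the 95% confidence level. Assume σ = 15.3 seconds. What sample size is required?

For a mean, the margin of error is E = z·σ/√n, so n = (zσ/E)².
At 95% confidence, z = 1.960.
n = (1.960 × 15.3 / 2.69)² = 124.28
Round up: n = 125.

125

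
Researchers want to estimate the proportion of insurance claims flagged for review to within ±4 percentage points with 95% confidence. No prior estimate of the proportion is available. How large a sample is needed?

601

For a proportion with margin E = 0.04 at 95% confidence, z = 1.960.
With no prior estimate, use p = 0.5, which maximizes p(1−p) at 0.25.
n = 0.25 × (z/E)² = 0.25 × (1.960/0.04)² = 600.25
Round up: n = 601.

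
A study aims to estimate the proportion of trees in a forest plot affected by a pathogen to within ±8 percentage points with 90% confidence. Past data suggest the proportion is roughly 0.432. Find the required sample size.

For a proportion with margin E = 0.08 at 90% confidence, z = 1.645.
n = p̂(1−p̂)(z/E)² = 0.432 × 0.568 × (1.645/0.08)² = 103.75
Round up: n = 104.

104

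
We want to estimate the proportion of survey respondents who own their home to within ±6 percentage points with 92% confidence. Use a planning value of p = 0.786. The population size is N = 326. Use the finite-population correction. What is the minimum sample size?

For a proportion with margin E = 0.06 at 92% confidence, z = 1.751.
n = p̂(1−p̂)(z/E)² = 0.786 × 0.214 × (1.751/0.06)² = 143.25 — call this n₀.
Finite-population correction with N = 326: n = n₀ / (1 + (n₀−1)/N) = 143.25 / 1.436 = 99.76
Round up: n = 100.

100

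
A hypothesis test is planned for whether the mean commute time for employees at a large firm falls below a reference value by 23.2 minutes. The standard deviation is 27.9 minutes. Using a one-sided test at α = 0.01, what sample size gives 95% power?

n = 23

For a one-sample z-test, n = ((z_α + z_β)·σ/δ)².
z_α = 2.326 (one-sided α = 0.01); z_β = 1.645 (power 95% → β = 0.05).
n = (3.971 × 27.9 / 23.2)² = 22.81
Round up: n = 23.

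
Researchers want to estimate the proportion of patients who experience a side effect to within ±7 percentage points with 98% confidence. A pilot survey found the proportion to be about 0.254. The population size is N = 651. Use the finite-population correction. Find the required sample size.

For a proportion with margin E = 0.07 at 98% confidence, z = 2.326.
n = p̂(1−p̂)(z/E)² = 0.254 × 0.746 × (2.326/0.07)² = 209.22 — call this n₀.
Finite-population correction with N = 651: n = n₀ / (1 + (n₀−1)/N) = 209.22 / 1.32 = 158.50
Round up: n = 159.

159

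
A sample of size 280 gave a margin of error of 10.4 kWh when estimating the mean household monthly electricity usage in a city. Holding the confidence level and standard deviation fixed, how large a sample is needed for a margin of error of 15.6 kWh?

125

Margin of error scales as 1/√n, so n₂ = n₁·(E₁/E₂)².
n₂ = 280 × (10.4/15.6)² = 280 × 0.4444 = 124.43
Round up: n₂ = 125.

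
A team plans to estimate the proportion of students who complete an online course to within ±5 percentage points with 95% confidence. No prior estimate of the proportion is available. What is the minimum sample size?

For a proportion with margin E = 0.05 at 95% confidence, z = 1.960.
With no prior estimate, use p = 0.5, which maximizes p(1−p) at 0.25.
n = 0.25 × (z/E)² = 0.25 × (1.960/0.05)² = 384.16
Round up: n = 385.

n = 385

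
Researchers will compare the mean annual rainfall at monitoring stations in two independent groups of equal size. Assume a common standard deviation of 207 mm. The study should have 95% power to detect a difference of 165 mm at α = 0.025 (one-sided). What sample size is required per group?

For two equal groups, n per group = 2·((z_α + z_β)·σ/δ)².
z_α = 1.960; z_β = 1.645 (power 95%).
n = 2 × (3.605 × 207 / 165)² = 2 × 20.45 = 40.90
Round up: n = 41 per group.

41 per group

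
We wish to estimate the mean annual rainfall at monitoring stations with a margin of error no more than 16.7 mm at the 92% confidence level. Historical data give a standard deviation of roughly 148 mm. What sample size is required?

241

For a mean, the margin of error is E = z·σ/√n, so n = (zσ/E)².
At 92% confidence, z = 1.751.
n = (1.751 × 148 / 16.7)² = 240.80
Round up: n = 241.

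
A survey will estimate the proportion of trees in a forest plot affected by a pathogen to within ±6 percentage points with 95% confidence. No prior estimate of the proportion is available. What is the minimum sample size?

For a proportion with margin E = 0.06 at 95% confidence, z = 1.960.
With no prior estimate, use p = 0.5, which maximizes p(1−p) at 0.25.
n = 0.25 × (z/E)² = 0.25 × (1.960/0.06)² = 266.78
Round up: n = 267.

267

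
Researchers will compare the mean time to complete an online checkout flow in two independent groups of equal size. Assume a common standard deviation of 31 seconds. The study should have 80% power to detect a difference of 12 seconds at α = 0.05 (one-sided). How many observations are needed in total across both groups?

166 total

For two equal groups, n per group = 2·((z_α + z_β)·σ/δ)².
z_α = 1.645; z_β = 0.842 (power 80%).
n = 2 × (2.487 × 31 / 12)² = 2 × 41.28 = 82.56
Round up: n = 83 per group.
Total across both groups: 2 × 83 = 166.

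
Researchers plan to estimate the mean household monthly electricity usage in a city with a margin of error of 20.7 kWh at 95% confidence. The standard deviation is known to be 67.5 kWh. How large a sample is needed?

For a mean, the margin of error is E = z·σ/√n, so n = (zσ/E)².
At 95% confidence, z = 1.960.
n = (1.960 × 67.5 / 20.7)² = 40.85
Round up: n = 41.

41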